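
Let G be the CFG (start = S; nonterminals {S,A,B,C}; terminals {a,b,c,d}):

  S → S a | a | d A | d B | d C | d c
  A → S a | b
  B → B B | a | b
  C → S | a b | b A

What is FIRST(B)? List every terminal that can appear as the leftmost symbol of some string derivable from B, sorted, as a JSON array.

FIRST sets, iterate to fixpoint:
[1]
  A via A→b: +{b}
  B via B→a: +{a}
  B via B→b: +{b}
  C via C→a b: +{a}
  C via C→b A: +{b}
  S via S→a: +{a}
  S via S→d A: +{d}
  S: {a,d}  A: {b}  B: {a,b}  C: {a,b}
[2]
  A via A→S a: +{a,d}
  C via C→S: +{d}
  S: {a,d}  A: {a,b,d}  B: {a,b}  C: {a,b,d}
[3] (no change)
  S: {a,d}  A: {a,b,d}  B: {a,b}  C: {a,b,d}

FIRST(B) = ["a", "b"]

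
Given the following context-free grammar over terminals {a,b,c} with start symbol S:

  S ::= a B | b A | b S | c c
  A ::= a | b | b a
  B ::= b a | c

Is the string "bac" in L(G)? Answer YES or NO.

Convert to CNF:
  S -> T0 A | T0 S | T1 B | T2 T2
  A -> T0 T1 | a | b
  B -> T0 T1 | c
  T0 -> b
  T1 -> a
  T2 -> c

Fill CYK table bottom-up:
  T[0,0] 'b' = {A,T0}  orig:{A}
  T[1,1] 'a' = {A,T1}  orig:{A}
  T[2,2] 'c' = {B,T2}  orig:{B}
  T[0,1] 'ba' = {A,B,S}
  T[1,2] 'ac' = {S}
  T[0,2] 'bac' = {S}

S ∈ T[0,2] ⇒ YES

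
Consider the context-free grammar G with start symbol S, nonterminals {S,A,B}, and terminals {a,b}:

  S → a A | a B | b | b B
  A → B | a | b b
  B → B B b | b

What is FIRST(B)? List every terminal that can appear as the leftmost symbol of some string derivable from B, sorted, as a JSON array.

FIRST sets, iterate to fixpoint:
iter 1:
  A via A→a: +{a}
  A via A→b b: +{b}
  B via B→b: +{b}
  S via S→a A: +{a}
  S via S→b: +{b}
  FIRST[S]={a,b}  FIRST[A]={a,b}  FIRST[B]={b}
iter 2: — fixpoint
  FIRST[S]={a,b}  FIRST[A]={a,b}  FIRST[B]={b}

FIRST(B) = ["b"]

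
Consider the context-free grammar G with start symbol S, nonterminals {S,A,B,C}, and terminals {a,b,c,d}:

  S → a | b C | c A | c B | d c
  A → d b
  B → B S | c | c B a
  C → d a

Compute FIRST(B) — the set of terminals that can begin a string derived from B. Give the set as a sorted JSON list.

FIRST iteration:
iter 1:
  A via A→d b: +{d}
  B via B→c: +{c}
  C via C→d a: +{d}
  S via S→a: +{a}
  S via S→b C: +{b}
  S via S→c A: +{c}
  S via S→d c: +{d}
  FIRST(S)={a,b,c,d}  FIRST(A)={d}  FIRST(B)={c}  FIRST(C)={d}
iter 2: (stable)
  FIRST(S)={a,b,c,d}  FIRST(A)={d}  FIRST(B)={c}  FIRST(C)={d}

FIRST(B) = ["c"]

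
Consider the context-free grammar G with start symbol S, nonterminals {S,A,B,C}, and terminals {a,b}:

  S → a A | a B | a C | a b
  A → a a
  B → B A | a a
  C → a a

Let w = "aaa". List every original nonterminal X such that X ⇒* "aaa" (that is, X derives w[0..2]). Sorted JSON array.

CNF form of G:
  S -> T0 A | T0 B | T0 C | T0 T1
  A -> T0 T0
  B -> B A | T0 T0
  C -> T0 T0
  T0 -> a
  T1 -> b

Fill CYK table bottom-up, restricted to cells inside w[0..2]:
  T[0,0] 'a' = {T0}  orig:{}
  T[1,1] 'a' = {T0}  orig:{}
  T[2,2] 'a' = {T0}  orig:{}
  T[0,1] 'aa' = {A,B,C}
  T[1,2] 'aa' = {A,B,C}
  T[0,2] 'aaa' = {S}

Original NTs in T[0,2] deriving "aaa": ["S"]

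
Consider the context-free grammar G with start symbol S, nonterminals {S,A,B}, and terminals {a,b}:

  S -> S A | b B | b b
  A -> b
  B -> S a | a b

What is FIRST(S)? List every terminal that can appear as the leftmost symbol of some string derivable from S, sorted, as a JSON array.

FIRST sets, iterate to fixpoint:
iter 1:
  A via A→b: +{b}
  B via B→a b: +{a}
  S via S→b B: +{b}
  FIRST[S]={b}  FIRST[A]={b}  FIRST[B]={a}
iter 2:
  B via B→S a: +{b}
  FIRST[S]={b}  FIRST[A]={b}  FIRST[B]={a,b}
iter 3: (no change)
  FIRST[S]={b}  FIRST[A]={b}  FIRST[B]={a,b}

FIRST(S) = ["b"]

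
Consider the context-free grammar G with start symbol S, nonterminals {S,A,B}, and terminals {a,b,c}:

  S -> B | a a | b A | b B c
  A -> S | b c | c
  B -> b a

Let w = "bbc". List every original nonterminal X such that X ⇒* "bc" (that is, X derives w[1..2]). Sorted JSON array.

CNF form of G:
  S -> T0 T0 | T1 A | T1 T0 | T1 X4
  A -> T0 T0 | T1 A | T1 T0 | T1 T2 | T1 X3 | c
  B -> T1 T0
  T0 -> a
  T1 -> b
  T2 -> c
  X3 -> B T2
  X4 -> B T2

Fill CYK table bottom-up, restricted to cells inside w[1..2]:
  cell(1,1) b: {T1}  orig:{}
  cell(2,2) c: {A,T2}  orig:{A}
  cell(1,2) bc: {A,S}

Original NTs in T[1,2] deriving "bc": ["A", "S"]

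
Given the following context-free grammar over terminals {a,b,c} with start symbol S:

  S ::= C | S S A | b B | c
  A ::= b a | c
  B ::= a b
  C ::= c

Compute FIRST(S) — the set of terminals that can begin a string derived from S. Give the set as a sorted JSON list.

Compute FIRST by fixpoint:
iter 1:
  A via A→b a: +{b}
  A via A→c: +{c}
  B via B→a b: +{a}
  C via C→c: +{c}
  S via S→C: +{c}
  S via S→b B: +{b}
  S: {b,c}  A: {b,c}  B: {a}  C: {c}
iter 2: done
  S: {b,c}  A: {b,c}  B: {a}  C: {c}

FIRST(S) = ["b", "c"]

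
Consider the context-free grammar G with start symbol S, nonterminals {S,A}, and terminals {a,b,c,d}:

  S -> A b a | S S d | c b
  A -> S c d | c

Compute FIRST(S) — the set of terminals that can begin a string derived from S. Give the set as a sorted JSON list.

FIRST iteration:
pass 1:
  A via A→c: +{c}
  S via S→A b a: +{c}
  S: {c}  A: {c}
pass 2: done
  S: {c}  A: {c}

FIRST(S) = ["c"]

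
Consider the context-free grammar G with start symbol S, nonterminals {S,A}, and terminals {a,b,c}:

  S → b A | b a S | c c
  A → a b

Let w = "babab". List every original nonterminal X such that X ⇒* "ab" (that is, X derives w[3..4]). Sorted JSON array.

Convert to CNF:
  S -> T1 A | T1 X3 | T2 T2
  A -> T0 T1
  T0 -> a
  T1 -> b
  T2 -> c
  X3 -> T0 S

Fill CYK table bottom-up (cells [i..j] with 3 ≤ i ≤ j ≤ 4 only):
  cell(3,3) a: {T0}  orig:{}
  cell(4,4) b: {T1}  orig:{}
  cell(3,4) ab: {A}

Original NTs in T[3,4] deriving "ab": ["A"]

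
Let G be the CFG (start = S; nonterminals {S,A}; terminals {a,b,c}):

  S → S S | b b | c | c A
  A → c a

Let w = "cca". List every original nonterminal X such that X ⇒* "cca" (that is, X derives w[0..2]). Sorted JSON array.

CNF form of G:
  S -> S S | T0 A | T2 T2 | c
  A -> T0 T1
  T0 -> c
  T1 -> a
  T2 -> b

CYK fill, restricted to cells inside w[0..2]:
  [0..0]={S,T0}  "c"  orig:{S}
  [1..1]={S,T0}  "c"  orig:{S}
  [2..2]={T1}  "a"  orig:{}
  [0..1]={S}  "cc"
  [1..2]={A}  "ca"
  [0..2]={S}  "cca"

Original NTs in T[0,2] deriving "cca": ["S"]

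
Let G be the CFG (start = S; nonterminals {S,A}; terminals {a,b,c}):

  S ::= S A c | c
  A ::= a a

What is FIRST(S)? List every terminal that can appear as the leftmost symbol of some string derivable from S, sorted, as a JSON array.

FIRST sets, iterate to fixpoint:
round 1:
  A via A→a a: +{a}
  S via S→c: +{c}
  S: {c}  A: {a}
round 2: — fixpoint
  S: {c}  A: {a}

FIRST(S) = ["c"]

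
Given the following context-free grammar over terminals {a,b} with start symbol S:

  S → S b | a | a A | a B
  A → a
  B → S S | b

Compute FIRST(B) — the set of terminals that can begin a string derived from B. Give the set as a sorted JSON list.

FIRST iteration:
iter 1:
  A via A→a: +{a}
  B via B→b: +{b}
  S via S→a: +{a}
  S: {a}  A: {a}  B: {b}
iter 2:
  B via B→S S: +{a}
  S: {a}  A: {a}  B: {a,b}
iter 3: (stable)
  S: {a}  A: {a}  B: {a,b}

FIRST(B) = ["a", "b"]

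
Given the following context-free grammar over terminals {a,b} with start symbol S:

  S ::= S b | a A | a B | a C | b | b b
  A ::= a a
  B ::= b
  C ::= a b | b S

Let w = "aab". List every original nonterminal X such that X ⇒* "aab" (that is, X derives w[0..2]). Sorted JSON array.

Convert to CNF:
  S -> S T1 | T0 A | T0 B | T0 C | T1 T1 | b
  A -> T0 T0
  B -> b
  C -> T0 T1 | T1 S
  T0 -> a
  T1 -> b

CYK fill — only the sub-triangle for w[0..2]:
  [0..0]={T0}  "a"  orig:{}
  [1..1]={T0}  "a"  orig:{}
  [2..2]={B,S,T1}  "b"  orig:{B,S}
  [0..1]={A}  "aa"
  [1..2]={C,S}  "ab"
  [0..2]={S}  "aab"

Original NTs in T[0,2] deriving "aab": ["S"]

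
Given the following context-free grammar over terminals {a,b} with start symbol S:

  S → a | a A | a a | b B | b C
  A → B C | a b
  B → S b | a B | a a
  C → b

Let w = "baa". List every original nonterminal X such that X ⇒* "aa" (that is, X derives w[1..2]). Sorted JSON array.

Convert to CNF:
  S -> T0 A | T0 T0 | T1 B | T1 C | a
  A -> B C | T0 T1
  B -> S T1 | T0 B | T0 T0
  C -> b
  T0 -> a
  T1 -> b

CYK table (by increasing span), restricted to cells inside w[1..2]:
  [1..1]={S,T0}  "a"  orig:{S}
  [2..2]={S,T0}  "a"  orig:{S}
  [1..2]={B,S}  "aa"

Original NTs in T[1,2] deriving "aa": ["B", "S"]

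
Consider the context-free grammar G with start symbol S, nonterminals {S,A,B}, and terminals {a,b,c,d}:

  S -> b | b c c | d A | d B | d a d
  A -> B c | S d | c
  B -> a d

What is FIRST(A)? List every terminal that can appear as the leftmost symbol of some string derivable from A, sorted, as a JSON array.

Compute FIRST by fixpoint:
round 1:
  A via A→c: +{c}
  B via B→a d: +{a}
  S via S→b: +{b}
  S via S→d A: +{d}
  S: {b,d}  A: {c}  B: {a}
round 2:
  A via A→B c: +{a}
  A via A→S d: +{b,d}
  S: {b,d}  A: {a,b,c,d}  B: {a}
round 3: — fixpoint
  S: {b,d}  A: {a,b,c,d}  B: {a}

FIRST(A) = ["a", "b", "c", "d"]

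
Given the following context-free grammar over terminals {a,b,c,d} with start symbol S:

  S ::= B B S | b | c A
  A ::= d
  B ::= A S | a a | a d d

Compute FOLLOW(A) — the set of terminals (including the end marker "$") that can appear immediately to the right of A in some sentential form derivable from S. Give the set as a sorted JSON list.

FIRST sets, iterate to fixpoint:
round 1:
  A via A→d: +{d}
  B via B→A S: +{d}
  B via B→a a: +{a}
  S via S→B B S: +{a,d}
  S via S→b: +{b}
  S via S→c A: +{c}
  FIRST(S)={a,b,c,d}  FIRST(A)={d}  FIRST(B)={a,d}
round 2: (stable)
  FIRST(S)={a,b,c,d}  FIRST(A)={d}  FIRST(B)={a,d}

FOLLOW sets:
seed FOLLOW(S) with $
round 1:
  B→A S: FOLLOW(A) ⊇ FIRST(S) = {a,b,c,d}; new: +{a,b,c,d}
  S→B B S: FOLLOW(B) ⊇ FIRST(B) = {a,d}; new: +{a,d}
  S→B B S: FOLLOW(B) ⊇ FIRST(S) = {a,b,c,d}; new: +{b,c}
  S→c A: FOLLOW(A) ⊇ FOLLOW(S) ⊇ {$}; new: +{$}
  S: {$}  A: {$,a,b,c,d}  B: {a,b,c,d}
round 2:
  B→A S: FOLLOW(S) ⊇ FOLLOW(B) ⊇ {a,b,c,d}; new: +{a,b,c,d}
  S: {$,a,b,c,d}  A: {$,a,b,c,d}  B: {a,b,c,d}
round 3: (stable)
  S: {$,a,b,c,d}  A: {$,a,b,c,d}  B: {a,b,c,d}

FOLLOW(A) = ["$", "a", "b", "c", "d"]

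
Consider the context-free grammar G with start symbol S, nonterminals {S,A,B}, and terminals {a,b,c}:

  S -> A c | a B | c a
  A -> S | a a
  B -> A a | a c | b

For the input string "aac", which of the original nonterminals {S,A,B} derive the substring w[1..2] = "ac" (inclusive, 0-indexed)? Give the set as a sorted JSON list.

Convert to CNF:
  S -> A T0 | T0 T1 | T1 B
  A -> A T0 | T0 T1 | T1 B | T1 T1
  B -> A T1 | T1 T0 | b
  T0 -> c
  T1 -> a

CYK fill, restricted to cells inside w[1..2]:
  cell(1,1) a: {T1}  orig:{}
  cell(2,2) c: {T0}  orig:{}
  cell(1,2) ac: {B}

Original NTs in T[1,2] deriving "ac": ["B"]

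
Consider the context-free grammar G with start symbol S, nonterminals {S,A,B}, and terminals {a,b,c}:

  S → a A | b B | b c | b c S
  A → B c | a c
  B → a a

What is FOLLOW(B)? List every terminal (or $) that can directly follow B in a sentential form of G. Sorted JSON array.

Compute FIRST by fixpoint:
pass 1:
  A via A→a c: +{a}
  B via B→a a: +{a}
  S via S→a A: +{a}
  S via S→b B: +{b}
  S: {a,b}  A: {a}  B: {a}
pass 2: done
  S: {a,b}  A: {a}  B: {a}

FOLLOW sets:
seed FOLLOW(S) with $
round 1:
  A→B c: FOLLOW(B) ⊇ FIRST(c) = {c}; new: +{c}
  S→a A: FOLLOW(A) ⊇ FOLLOW(S) ⊇ {$}; new: +{$}
  S→b B: FOLLOW(B) ⊇ FOLLOW(S) ⊇ {$}; new: +{$}
  S: {$}  A: {$}  B: {$,c}
round 2: — fixpoint
  S: {$}  A: {$}  B: {$,c}

FOLLOW(B) = ["$", "c"]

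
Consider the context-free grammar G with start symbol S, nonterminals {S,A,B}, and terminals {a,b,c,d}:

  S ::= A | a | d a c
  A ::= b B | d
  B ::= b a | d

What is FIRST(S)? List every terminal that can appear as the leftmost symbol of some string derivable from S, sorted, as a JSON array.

Compute FIRST by fixpoint:
[1]
  A via A→b B: +{b}
  A via A→d: +{d}
  B via B→b a: +{b}
  B via B→d: +{d}
  S via S→A: +{b,d}
  S via S→a: +{a}
  FIRST(S)={a,b,d}  FIRST(A)={b,d}  FIRST(B)={b,d}
[2] (no change)
  FIRST(S)={a,b,d}  FIRST(A)={b,d}  FIRST(B)={b,d}

FIRST(S) = ["a", "b", "d"]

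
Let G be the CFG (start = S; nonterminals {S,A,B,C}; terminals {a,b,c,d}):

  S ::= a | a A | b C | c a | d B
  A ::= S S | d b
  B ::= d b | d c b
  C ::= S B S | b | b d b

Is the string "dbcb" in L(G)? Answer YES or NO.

Convert to CNF:
  S -> T0 B | T1 C | T2 T3 | T3 A | a
  A -> S S | T0 T1
  B -> T0 T1 | T0 X4
  C -> S X5 | T1 X6 | b
  T0 -> d
  T1 -> b
  T2 -> c
  T3 -> a
  X4 -> T2 T1
  X5 -> B S
  X6 -> T0 T1

CYK fill:
  cell(0,0) d: {T0}  orig:{}
  cell(1,1) b: {C,T1}  orig:{C}
  cell(2,2) c: {T2}  orig:{}
  cell(3,3) b: {C,T1}  orig:{C}
  cell(0,1) db: {A,B,X6}  orig:{A,B}
  cell(1,2) bc: ∅
  cell(2,3) cb: {X4}  orig:{}
  cell(0,2) dbc: ∅
  cell(1,3) bcb: ∅
  cell(0,3) dbcb: ∅

S ∉ T[0,3] ⇒ NO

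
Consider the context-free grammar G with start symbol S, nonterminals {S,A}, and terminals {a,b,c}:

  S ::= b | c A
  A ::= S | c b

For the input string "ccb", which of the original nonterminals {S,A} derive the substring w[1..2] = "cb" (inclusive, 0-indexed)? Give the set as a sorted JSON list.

Convert to CNF:
  S -> T0 A | b
  A -> T0 A | T0 T1 | b
  T0 -> c
  T1 -> b

Fill CYK table bottom-up, restricted to cells inside w[1..2]:
  [1..1]={T0}  "c"  orig:{}
  [2..2]={A,S,T1}  "b"  orig:{A,S}
  [1..2]={A,S}  "cb"

Original NTs in T[1,2] deriving "cb": ["A", "S"]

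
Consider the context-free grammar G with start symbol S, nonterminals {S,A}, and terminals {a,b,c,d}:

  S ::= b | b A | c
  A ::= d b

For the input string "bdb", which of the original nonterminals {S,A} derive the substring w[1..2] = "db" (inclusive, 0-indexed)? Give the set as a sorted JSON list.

Convert to CNF:
  S -> T1 A | b | c
  A -> T0 T1
  T0 -> d
  T1 -> b

CYK table (by increasing span), restricted to cells inside w[1..2]:
  cell(1,1) d: {T0}  orig:{}
  cell(2,2) b: {S,T1}  orig:{S}
  cell(1,2) db: {A}

Original NTs in T[1,2] deriving "db": ["A"]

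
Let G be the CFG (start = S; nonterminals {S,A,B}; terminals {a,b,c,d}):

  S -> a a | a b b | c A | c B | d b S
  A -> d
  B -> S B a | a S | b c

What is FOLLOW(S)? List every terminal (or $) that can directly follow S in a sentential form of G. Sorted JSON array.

Compute FIRST by fixpoint:
iter 1:
  A via A→d: +{d}
  B via B→a S: +{a}
  B via B→b c: +{b}
  S via S→a a: +{a}
  S via S→c A: +{c}
  S via S→d b S: +{d}
  FIRST[S]={a,c,d}  FIRST[A]={d}  FIRST[B]={a,b}
iter 2:
  B via B→S B a: +{c,d}
  FIRST[S]={a,c,d}  FIRST[A]={d}  FIRST[B]={a,b,c,d}
iter 3: — fixpoint
  FIRST[S]={a,c,d}  FIRST[A]={d}  FIRST[B]={a,b,c,d}

Compute FOLLOW by fixpoint:
initialize: $ ∈ FOLLOW(S)
iter 1:
  B→S B a: FOLLOW(S) ⊇ FIRST(B) = {a,b,c,d}; new: +{a,b,c,d}
  B→S B a: FOLLOW(B) ⊇ FIRST(a) = {a}; new: +{a}
  S→c A: FOLLOW(A) ⊇ FOLLOW(S) ⊇ {$,a,b,c,d}; new: +{$,a,b,c,d}
  S→c B: FOLLOW(B) ⊇ FOLLOW(S) ⊇ {$,a,b,c,d}; new: +{$,b,c,d}
  S: {$,a,b,c,d}  A: {$,a,b,c,d}  B: {$,a,b,c,d}
iter 2: — fixpoint
  S: {$,a,b,c,d}  A: {$,a,b,c,d}  B: {$,a,b,c,d}

FOLLOW(S) = ["$", "a", "b", "c", "d"]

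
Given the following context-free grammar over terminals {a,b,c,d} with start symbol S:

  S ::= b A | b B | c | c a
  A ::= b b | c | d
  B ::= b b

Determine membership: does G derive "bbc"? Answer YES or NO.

CNF form of G:
  S -> T0 A | T0 B | T1 T2 | c
  A -> T0 T0 | c | d
  B -> T0 T0
  T0 -> b
  T1 -> c
  T2 -> a

CYK table (by increasing span):
  cell(0,0) b: {T0}  orig:{}
  cell(1,1) b: {T0}  orig:{}
  cell(2,2) c: {A,S,T1}  orig:{A,S}
  cell(0,1) bb: {A,B}
  cell(1,2) bc: {S}
  cell(0,2) bbc: ∅

S ∉ T[0,2] ⇒ NO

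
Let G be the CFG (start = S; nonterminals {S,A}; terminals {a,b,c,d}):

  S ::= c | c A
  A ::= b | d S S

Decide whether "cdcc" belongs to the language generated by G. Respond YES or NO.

CNF form of G:
  S -> T1 A | c
  A -> T0 X2 | b
  T0 -> d
  T1 -> c
  X2 -> S S

CYK fill:
  [0..0]={S,T1}  "c"  orig:{S}
  [1..1]={T0}  "d"  orig:{}
  [2..2]={S,T1}  "c"  orig:{S}
  [3..3]={S,T1}  "c"  orig:{S}
  [0..1]=∅  "cd"
  [1..2]=∅  "dc"
  [2..3]={X2}  "cc"  orig:{}
  [0..2]=∅  "cdc"
  [1..3]={A}  "dcc"
  [0..3]={S}  "cdcc"

S ∈ T[0,3] ⇒ YES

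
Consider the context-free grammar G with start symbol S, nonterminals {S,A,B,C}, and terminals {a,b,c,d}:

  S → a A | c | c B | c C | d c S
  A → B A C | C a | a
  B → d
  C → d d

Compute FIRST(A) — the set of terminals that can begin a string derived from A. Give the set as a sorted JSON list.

Compute FIRST by fixpoint:
iter 1:
  A via A→a: +{a}
  B via B→d: +{d}
  C via C→d d: +{d}
  S via S→a A: +{a}
  S via S→c: +{c}
  S via S→d c S: +{d}
  FIRST(S)={a,c,d}  FIRST(A)={a}  FIRST(B)={d}  FIRST(C)={d}
iter 2:
  A via A→B A C: +{d}
  FIRST(S)={a,c,d}  FIRST(A)={a,d}  FIRST(B)={d}  FIRST(C)={d}
iter 3: (stable)
  FIRST(S)={a,c,d}  FIRST(A)={a,d}  FIRST(B)={d}  FIRST(C)={d}

FIRST(A) = ["a", "d"]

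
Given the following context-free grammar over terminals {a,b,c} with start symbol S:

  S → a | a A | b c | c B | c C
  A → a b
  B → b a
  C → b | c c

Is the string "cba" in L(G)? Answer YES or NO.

Convert to CNF:
  S -> T0 A | T1 T2 | T2 B | T2 C | a
  A -> T0 T1
  B -> T1 T0
  C -> T2 T2 | b
  T0 -> a
  T1 -> b
  T2 -> c

Fill CYK table bottom-up:
  T[0,0] 'c' = {T2}  orig:{}
  T[1,1] 'b' = {C,T1}  orig:{C}
  T[2,2] 'a' = {S,T0}  orig:{S}
  T[0,1] 'cb' = {S}
  T[1,2] 'ba' = {B}
  T[0,2] 'cba' = {S}

S ∈ T[0,2] ⇒ YES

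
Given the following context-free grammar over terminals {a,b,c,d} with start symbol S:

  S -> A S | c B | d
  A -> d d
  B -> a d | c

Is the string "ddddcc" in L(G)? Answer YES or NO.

Convert to CNF:
  S -> A S | T2 B | d
  A -> T0 T0
  B -> T1 T0 | c
  T0 -> d
  T1 -> a
  T2 -> c

Fill CYK table bottom-up:
  cell(0,0) d: {S,T0}  orig:{S}
  cell(1,1) d: {S,T0}  orig:{S}
  cell(2,2) d: {S,T0}  orig:{S}
  cell(3,3) d: {S,T0}  orig:{S}
  cell(4,4) c: {B,T2}  orig:{B}
  cell(5,5) c: {B,T2}  orig:{B}
  cell(0,1) dd: {A}
  cell(1,2) dd: {A}
  cell(2,3) dd: {A}
  cell(3,4) dc: ∅
  cell(4,5) cc: {S}
  cell(0,2) ddd: {S}
  cell(1,3) ddd: {S}
  cell(2,4) ddc: ∅
  cell(3,5) dcc: ∅
  cell(0,3) dddd: ∅
  cell(1,4) dddc: ∅
  cell(2,5) ddcc: {S}
  cell(0,4) ddddc: ∅
  cell(1,5) dddcc: ∅
  cell(0,5) ddddcc: {S}

S ∈ T[0,5] ⇒ YES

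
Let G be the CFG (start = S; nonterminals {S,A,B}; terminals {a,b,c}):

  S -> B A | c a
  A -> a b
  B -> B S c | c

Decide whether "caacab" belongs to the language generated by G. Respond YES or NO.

Convert to CNF:
  S -> B A | T2 T0
  A -> T0 T1
  B -> B X3 | c
  T0 -> a
  T1 -> b
  T2 -> c
  X3 -> S T2

Fill CYK table bottom-up:
  [0..0]={B,T2}  "c"  orig:{B}
  [1..1]={T0}  "a"  orig:{}
  [2..2]={T0}  "a"  orig:{}
  [3..3]={B,T2}  "c"  orig:{B}
  [4..4]={T0}  "a"  orig:{}
  [5..5]={T1}  "b"  orig:{}
  [0..1]={S}  "ca"
  [1..2]=∅  "aa"
  [2..3]=∅  "ac"
  [3..4]={S}  "ca"
  [4..5]={A}  "ab"
  [0..2]=∅  "caa"
  [1..3]=∅  "aac"
  [2..4]=∅  "aca"
  [3..5]={S}  "cab"
  [0..3]=∅  "caac"
  [1..4]=∅  "aaca"
  [2..5]=∅  "acab"
  [0..4]=∅  "caaca"
  [1..5]=∅  "aacab"
  [0..5]=∅  "caacab"

S ∉ T[0,5] ⇒ NO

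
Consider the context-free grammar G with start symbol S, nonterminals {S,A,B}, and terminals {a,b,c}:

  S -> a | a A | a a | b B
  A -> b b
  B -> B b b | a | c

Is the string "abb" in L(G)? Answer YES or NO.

Convert to CNF:
  S -> T0 B | T1 A | T1 T1 | a
  A -> T0 T0
  B -> B X2 | a | c
  T0 -> b
  T1 -> a
  X2 -> T0 T0

Fill CYK table bottom-up:
  cell(0,0) a: {B,S,T1}  orig:{B,S}
  cell(1,1) b: {T0}  orig:{}
  cell(2,2) b: {T0}  orig:{}
  cell(0,1) ab: ∅
  cell(1,2) bb: {A,X2}  orig:{A}
  cell(0,2) abb: {B,S}

S ∈ T[0,2] ⇒ YES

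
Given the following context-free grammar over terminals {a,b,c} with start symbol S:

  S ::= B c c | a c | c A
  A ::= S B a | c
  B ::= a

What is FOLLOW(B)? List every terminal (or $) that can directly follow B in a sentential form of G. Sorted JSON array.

FIRST sets, iterate to fixpoint:
[1]
  A via A→c: +{c}
  B via B→a: +{a}
  S via S→B c c: +{a}
  S via S→c A: +{c}
  FIRST(S)={a,c}  FIRST(A)={c}  FIRST(B)={a}
[2]
  A via A→S B a: +{a}
  FIRST(S)={a,c}  FIRST(A)={a,c}  FIRST(B)={a}
[3] done
  FIRST(S)={a,c}  FIRST(A)={a,c}  FIRST(B)={a}

FOLLOW iteration:
FOLLOW(S) := {$}
[1]
  A→S B a: FOLLOW(S) ⊇ FIRST(B) = {a}; new: +{a}
  A→S B a: FOLLOW(B) ⊇ FIRST(a) = {a}; new: +{a}
  S→B c c: FOLLOW(B) ⊇ FIRST(c) = {c}; new: +{c}
  S→c A: FOLLOW(A) ⊇ FOLLOW(S) ⊇ {$,a}; new: +{$,a}
  FOLLOW[S]={$,a}  FOLLOW[A]={$,a}  FOLLOW[B]={a,c}
[2] done
  FOLLOW[S]={$,a}  FOLLOW[A]={$,a}  FOLLOW[B]={a,c}

FOLLOW(B) = ["a", "c"]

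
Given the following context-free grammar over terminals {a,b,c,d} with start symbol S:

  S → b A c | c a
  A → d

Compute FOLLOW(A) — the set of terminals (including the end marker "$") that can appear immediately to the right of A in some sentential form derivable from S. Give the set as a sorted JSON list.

Compute FIRST by fixpoint:
round 1:
  A via A→d: +{d}
  S via S→b A c: +{b}
  S via S→c a: +{c}
  S: {b,c}  A: {d}
round 2: (no change)
  S: {b,c}  A: {d}

FOLLOW sets:
FOLLOW(S) := {$}
[1]
  S→b A c: FOLLOW(A) ⊇ FIRST(c) = {c}; new: +{c}
  S: {$}  A: {c}
[2] (stable)
  S: {$}  A: {c}

FOLLOW(A) = ["c"]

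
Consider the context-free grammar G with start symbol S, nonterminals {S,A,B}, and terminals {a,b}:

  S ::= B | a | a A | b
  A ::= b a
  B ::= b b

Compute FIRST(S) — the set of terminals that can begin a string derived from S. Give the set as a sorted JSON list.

Compute FIRST by fixpoint:
[1]
  A via A→b a: +{b}
  B via B→b b: +{b}
  S via S→B: +{b}
  S via S→a: +{a}
  S: {a,b}  A: {b}  B: {b}
[2] — fixpoint
  S: {a,b}  A: {b}  B: {b}

FIRST(S) = ["a", "b"]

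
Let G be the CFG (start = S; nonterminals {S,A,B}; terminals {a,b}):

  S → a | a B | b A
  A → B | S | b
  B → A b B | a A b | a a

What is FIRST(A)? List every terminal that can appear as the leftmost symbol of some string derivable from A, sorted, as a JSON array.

FIRST iteration:
pass 1:
  A via A→b: +{b}
  B via B→A b B: +{b}
  B via B→a A b: +{a}
  S via S→a: +{a}
  S via S→b A: +{b}
  FIRST[S]={a,b}  FIRST[A]={b}  FIRST[B]={a,b}
pass 2:
  A via A→B: +{a}
  FIRST[S]={a,b}  FIRST[A]={a,b}  FIRST[B]={a,b}
pass 3: done
  FIRST[S]={a,b}  FIRST[A]={a,b}  FIRST[B]={a,b}

FIRST(A) = ["a", "b"]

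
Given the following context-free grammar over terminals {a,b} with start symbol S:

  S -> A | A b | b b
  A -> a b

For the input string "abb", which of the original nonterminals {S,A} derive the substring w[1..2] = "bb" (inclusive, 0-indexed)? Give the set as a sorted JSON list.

Convert to CNF:
  S -> A T1 | T0 T1 | T1 T1
  A -> T0 T1
  T0 -> a
  T1 -> b

CYK fill (cells [i..j] with 1 ≤ i ≤ j ≤ 2 only):
  cell(1,1) b: {T1}  orig:{}
  cell(2,2) b: {T1}  orig:{}
  cell(1,2) bb: {S}

Original NTs in T[1,2] deriving "bb": ["S"]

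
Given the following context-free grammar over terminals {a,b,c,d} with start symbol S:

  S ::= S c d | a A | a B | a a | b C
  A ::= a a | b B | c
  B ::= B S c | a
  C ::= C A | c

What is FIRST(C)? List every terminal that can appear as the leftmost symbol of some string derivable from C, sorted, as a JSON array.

FIRST iteration:
pass 1:
  A via A→a a: +{a}
  A via A→b B: +{b}
  A via A→c: +{c}
  B via B→a: +{a}
  C via C→c: +{c}
  S via S→a A: +{a}
  S via S→b C: +{b}
  S: {a,b}  A: {a,b,c}  B: {a}  C: {c}
pass 2: (no change)
  S: {a,b}  A: {a,b,c}  B: {a}  C: {c}

FIRST(C) = ["c"]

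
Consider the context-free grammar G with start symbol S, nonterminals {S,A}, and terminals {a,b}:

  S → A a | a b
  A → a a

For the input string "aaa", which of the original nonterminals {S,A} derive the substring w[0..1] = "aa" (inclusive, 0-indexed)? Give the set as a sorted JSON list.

Convert to CNF:
  S -> A T0 | T0 T1
  A -> T0 T0
  T0 -> a
  T1 -> b

CYK fill — only the sub-triangle for w[0..1]:
  cell(0,0) a: {T0}  orig:{}
  cell(1,1) a: {T0}  orig:{}
  cell(0,1) aa: {A}

Original NTs in T[0,1] deriving "aa": ["A"]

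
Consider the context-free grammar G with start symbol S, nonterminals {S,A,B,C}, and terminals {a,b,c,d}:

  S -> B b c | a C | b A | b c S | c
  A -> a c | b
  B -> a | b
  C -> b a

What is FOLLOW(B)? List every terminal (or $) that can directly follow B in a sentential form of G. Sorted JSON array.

Compute FIRST by fixpoint:
iter 1:
  A via A→a c: +{a}
  A via A→b: +{b}
  B via B→a: +{a}
  B via B→b: +{b}
  C via C→b a: +{b}
  S via S→B b c: +{a,b}
  S via S→c: +{c}
  FIRST[S]={a,b,c}  FIRST[A]={a,b}  FIRST[B]={a,b}  FIRST[C]={b}
iter 2: done
  FIRST[S]={a,b,c}  FIRST[A]={a,b}  FIRST[B]={a,b}  FIRST[C]={b}

FOLLOW iteration:
FOLLOW(S) := {$}
[1]
  S→B b c: FOLLOW(B) ⊇ FIRST(b) = {b}; new: +{b}
  S→a C: FOLLOW(C) ⊇ FOLLOW(S) ⊇ {$}; new: +{$}
  S→b A: FOLLOW(A) ⊇ FOLLOW(S) ⊇ {$}; new: +{$}
  FOLLOW(S)={$}  FOLLOW(A)={$}  FOLLOW(B)={b}  FOLLOW(C)={$}
[2] (stable)
  FOLLOW(S)={$}  FOLLOW(A)={$}  FOLLOW(B)={b}  FOLLOW(C)={$}

FOLLOW(B) = ["b"]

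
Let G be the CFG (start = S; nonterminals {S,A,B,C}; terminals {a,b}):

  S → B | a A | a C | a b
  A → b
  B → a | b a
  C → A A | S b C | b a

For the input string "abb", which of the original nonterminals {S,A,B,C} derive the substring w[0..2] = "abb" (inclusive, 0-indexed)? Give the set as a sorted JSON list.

Convert to CNF:
  S -> T0 T1 | T1 A | T1 C | T1 T0 | a
  A -> b
  B -> T0 T1 | a
  C -> A A | S X2 | T0 T1
  T0 -> b
  T1 -> a
  X2 -> T0 C

CYK fill (cells [i..j] with 0 ≤ i ≤ j ≤ 2 only):
  T[0,0] 'a' = {B,S,T1}  orig:{B,S}
  T[1,1] 'b' = {A,T0}  orig:{A}
  T[2,2] 'b' = {A,T0}  orig:{A}
  T[0,1] 'ab' = {S}
  T[1,2] 'bb' = {C}
  T[0,2] 'abb' = {S}

Original NTs in T[0,2] deriving "abb": ["S"]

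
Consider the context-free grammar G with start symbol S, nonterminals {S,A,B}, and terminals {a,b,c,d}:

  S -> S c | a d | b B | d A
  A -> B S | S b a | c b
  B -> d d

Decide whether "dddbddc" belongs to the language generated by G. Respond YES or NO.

CNF form of G:
  S -> S T2 | T0 B | T1 T3 | T3 A
  A -> B S | S X4 | T2 T0
  B -> T3 T3
  T0 -> b
  T1 -> a
  T2 -> c
  T3 -> d
  X4 -> T0 T1

Fill CYK table bottom-up:
  T[0,0] 'd' = {T3}  orig:{}
  T[1,1] 'd' = {T3}  orig:{}
  T[2,2] 'd' = {T3}  orig:{}
  T[3,3] 'b' = {T0}  orig:{}
  T[4,4] 'd' = {T3}  orig:{}
  T[5,5] 'd' = {T3}  orig:{}
  T[6,6] 'c' = {T2}  orig:{}
  T[0,1] 'dd' = {B}
  T[1,2] 'dd' = {B}
  T[2,3] 'db' = ∅
  T[3,4] 'bd' = ∅
  T[4,5] 'dd' = {B}
  T[5,6] 'dc' = ∅
  T[0,2] 'ddd' = ∅
  T[1,3] 'ddb' = ∅
  T[2,4] 'dbd' = ∅
  T[3,5] 'bdd' = {S}
  T[4,6] 'ddc' = ∅
  T[0,3] 'dddb' = ∅
  T[1,4] 'ddbd' = ∅
  T[2,5] 'dbdd' = ∅
  T[3,6] 'bddc' = {S}
  T[0,4] 'dddbd' = ∅
  T[1,5] 'ddbdd' = {A}
  T[2,6] 'dbddc' = ∅
  T[0,5] 'dddbdd' = {S}
  T[1,6] 'ddbddc' = {A}
  T[0,6] 'dddbddc' = {S}

S ∈ T[0,6] ⇒ YES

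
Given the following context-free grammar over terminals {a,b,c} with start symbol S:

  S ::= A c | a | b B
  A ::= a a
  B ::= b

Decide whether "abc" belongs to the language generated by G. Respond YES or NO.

CNF form of G:
  S -> A T1 | T2 B | a
  A -> T0 T0
  B -> b
  T0 -> a
  T1 -> c
  T2 -> b

CYK fill:
  cell(0,0) a: {S,T0}  orig:{S}
  cell(1,1) b: {B,T2}  orig:{B}
  cell(2,2) c: {T1}  orig:{}
  cell(0,1) ab: ∅
  cell(1,2) bc: ∅
  cell(0,2) abc: ∅

S ∉ T[0,2] ⇒ NO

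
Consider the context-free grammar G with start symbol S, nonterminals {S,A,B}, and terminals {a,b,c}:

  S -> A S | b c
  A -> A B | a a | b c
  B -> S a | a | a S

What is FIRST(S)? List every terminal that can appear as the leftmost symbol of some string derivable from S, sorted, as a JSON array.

Compute FIRST by fixpoint:
round 1:
  A via A→a a: +{a}
  A via A→b c: +{b}
  B via B→a: +{a}
  S via S→A S: +{a,b}
  FIRST(S)={a,b}  FIRST(A)={a,b}  FIRST(B)={a}
round 2:
  B via B→S a: +{b}
  FIRST(S)={a,b}  FIRST(A)={a,b}  FIRST(B)={a,b}
round 3: (no change)
  FIRST(S)={a,b}  FIRST(A)={a,b}  FIRST(B)={a,b}

FIRST(S) = ["a", "b"]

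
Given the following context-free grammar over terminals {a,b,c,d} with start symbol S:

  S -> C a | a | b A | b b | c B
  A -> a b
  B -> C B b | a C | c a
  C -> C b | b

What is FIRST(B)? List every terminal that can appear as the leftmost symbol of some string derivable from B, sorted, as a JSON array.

Compute FIRST by fixpoint:
iter 1:
  A via A→a b: +{a}
  B via B→a C: +{a}
  B via B→c a: +{c}
  C via C→b: +{b}
  S via S→C a: +{b}
  S via S→a: +{a}
  S via S→c B: +{c}
  FIRST[S]={a,b,c}  FIRST[A]={a}  FIRST[B]={a,c}  FIRST[C]={b}
iter 2:
  B via B→C B b: +{b}
  FIRST[S]={a,b,c}  FIRST[A]={a}  FIRST[B]={a,b,c}  FIRST[C]={b}
iter 3: done
  FIRST[S]={a,b,c}  FIRST[A]={a}  FIRST[B]={a,b,c}  FIRST[C]={b}

FIRST(B) = ["a", "b", "c"]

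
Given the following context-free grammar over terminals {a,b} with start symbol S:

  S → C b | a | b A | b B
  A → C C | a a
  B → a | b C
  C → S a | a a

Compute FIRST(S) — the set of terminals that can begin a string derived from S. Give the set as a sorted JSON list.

FIRST sets, iterate to fixpoint:
round 1:
  A via A→a a: +{a}
  B via B→a: +{a}
  B via B→b C: +{b}
  C via C→a a: +{a}
  S via S→C b: +{a}
  S via S→b A: +{b}
  FIRST(S)={a,b}  FIRST(A)={a}  FIRST(B)={a,b}  FIRST(C)={a}
round 2:
  C via C→S a: +{b}
  FIRST(S)={a,b}  FIRST(A)={a}  FIRST(B)={a,b}  FIRST(C)={a,b}
round 3:
  A via A→C C: +{b}
  FIRST(S)={a,b}  FIRST(A)={a,b}  FIRST(B)={a,b}  FIRST(C)={a,b}
round 4: (stable)
  FIRST(S)={a,b}  FIRST(A)={a,b}  FIRST(B)={a,b}  FIRST(C)={a,b}

FIRST(S) = ["a", "b"]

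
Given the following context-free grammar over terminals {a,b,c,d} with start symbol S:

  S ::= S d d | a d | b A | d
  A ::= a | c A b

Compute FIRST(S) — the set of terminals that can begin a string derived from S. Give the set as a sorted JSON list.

FIRST sets, iterate to fixpoint:
[1]
  A via A→a: +{a}
  A via A→c A b: +{c}
  S via S→a d: +{a}
  S via S→b A: +{b}
  S via S→d: +{d}
  FIRST[S]={a,b,d}  FIRST[A]={a,c}
[2] (stable)
  FIRST[S]={a,b,d}  FIRST[A]={a,c}

FIRST(S) = ["a", "b", "d"]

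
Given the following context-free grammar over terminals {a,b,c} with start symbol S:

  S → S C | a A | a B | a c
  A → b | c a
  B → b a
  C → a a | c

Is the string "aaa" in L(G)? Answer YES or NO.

Convert to CNF:
  S -> S C | T1 A | T1 B | T1 T0
  A -> T0 T1 | b
  B -> T2 T1
  C -> T1 T1 | c
  T0 -> c
  T1 -> a
  T2 -> b

CYK fill:
  T[0,0] 'a' = {T1}  orig:{}
  T[1,1] 'a' = {T1}  orig:{}
  T[2,2] 'a' = {T1}  orig:{}
  T[0,1] 'aa' = {C}
  T[1,2] 'aa' = {C}
  T[0,2] 'aaa' = ∅

S ∉ T[0,2] ⇒ NO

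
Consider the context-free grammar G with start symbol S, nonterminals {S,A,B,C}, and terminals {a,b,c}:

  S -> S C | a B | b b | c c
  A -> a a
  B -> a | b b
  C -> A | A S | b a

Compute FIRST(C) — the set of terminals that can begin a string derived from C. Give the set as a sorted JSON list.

FIRST sets, iterate to fixpoint:
round 1:
  A via A→a a: +{a}
  B via B→a: +{a}
  B via B→b b: +{b}
  C via C→A: +{a}
  C via C→b a: +{b}
  S via S→a B: +{a}
  S via S→b b: +{b}
  S via S→c c: +{c}
  S: {a,b,c}  A: {a}  B: {a,b}  C: {a,b}
round 2: (no change)
  S: {a,b,c}  A: {a}  B: {a,b}  C: {a,b}

FIRST(C) = ["a", "b"]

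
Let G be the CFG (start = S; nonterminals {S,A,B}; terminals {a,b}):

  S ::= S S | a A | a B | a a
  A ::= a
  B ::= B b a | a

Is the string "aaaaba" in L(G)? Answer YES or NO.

Convert to CNF:
  S -> S S | T1 A | T1 B | T1 T1
  A -> a
  B -> B X2 | a
  T0 -> b
  T1 -> a
  X2 -> T0 T1

CYK fill:
  cell(0,0) a: {A,B,T1}  orig:{A,B}
  cell(1,1) a: {A,B,T1}  orig:{A,B}
  cell(2,2) a: {A,B,T1}  orig:{A,B}
  cell(3,3) a: {A,B,T1}  orig:{A,B}
  cell(4,4) b: {T0}  orig:{}
  cell(5,5) a: {A,B,T1}  orig:{A,B}
  cell(0,1) aa: {S}
  cell(1,2) aa: {S}
  cell(2,3) aa: {S}
  cell(3,4) ab: ∅
  cell(4,5) ba: {X2}  orig:{}
  cell(0,2) aaa: ∅
  cell(1,3) aaa: ∅
  cell(2,4) aab: ∅
  cell(3,5) aba: {B}
  cell(0,3) aaaa: {S}
  cell(1,4) aaab: ∅
  cell(2,5) aaba: {S}
  cell(0,4) aaaab: ∅
  cell(1,5) aaaba: ∅
  cell(0,5) aaaaba: {S}

S ∈ T[0,5] ⇒ YES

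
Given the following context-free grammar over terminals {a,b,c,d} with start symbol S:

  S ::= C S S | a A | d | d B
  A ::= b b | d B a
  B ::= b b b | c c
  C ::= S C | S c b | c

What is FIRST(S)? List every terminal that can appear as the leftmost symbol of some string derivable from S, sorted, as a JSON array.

FIRST sets, iterate to fixpoint:
iter 1:
  A via A→b b: +{b}
  A via A→d B a: +{d}
  B via B→b b b: +{b}
  B via B→c c: +{c}
  C via C→c: +{c}
  S via S→C S S: +{c}
  S via S→a A: +{a}
  S via S→d: +{d}
  FIRST(S)={a,c,d}  FIRST(A)={b,d}  FIRST(B)={b,c}  FIRST(C)={c}
iter 2:
  C via C→S C: +{a,d}
  FIRST(S)={a,c,d}  FIRST(A)={b,d}  FIRST(B)={b,c}  FIRST(C)={a,c,d}
iter 3: done
  FIRST(S)={a,c,d}  FIRST(A)={b,d}  FIRST(B)={b,c}  FIRST(C)={a,c,d}

FIRST(S) = ["a", "c", "d"]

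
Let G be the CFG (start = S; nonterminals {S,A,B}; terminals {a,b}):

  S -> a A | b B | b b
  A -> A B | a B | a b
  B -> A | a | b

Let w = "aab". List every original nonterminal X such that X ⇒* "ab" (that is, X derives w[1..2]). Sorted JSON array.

Convert to CNF:
  S -> T0 A | T1 B | T1 T1
  A -> A B | T0 B | T0 T1
  B -> A B | T0 B | T0 T1 | a | b
  T0 -> a
  T1 -> b

Fill CYK table bottom-up (cells [i..j] with 1 ≤ i ≤ j ≤ 2 only):
  [1..1]={B,T0}  "a"  orig:{B}
  [2..2]={B,T1}  "b"  orig:{B}
  [1..2]={A,B}  "ab"

Original NTs in T[1,2] deriving "ab": ["A", "B"]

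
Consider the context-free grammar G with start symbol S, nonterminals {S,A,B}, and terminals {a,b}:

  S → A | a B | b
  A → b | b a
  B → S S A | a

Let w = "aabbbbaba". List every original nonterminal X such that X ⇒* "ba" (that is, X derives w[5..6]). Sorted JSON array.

Convert to CNF:
  S -> T0 T1 | T1 B | b
  A -> T0 T1 | b
  B -> S X2 | a
  T0 -> b
  T1 -> a
  X2 -> S A

CYK fill (cells [i..j] with 5 ≤ i ≤ j ≤ 6 only):
  [5..5]={A,S,T0}  "b"  orig:{A,S}
  [6..6]={B,T1}  "a"  orig:{B}
  [5..6]={A,S}  "ba"

Original NTs in T[5,6] deriving "ba": ["A", "S"]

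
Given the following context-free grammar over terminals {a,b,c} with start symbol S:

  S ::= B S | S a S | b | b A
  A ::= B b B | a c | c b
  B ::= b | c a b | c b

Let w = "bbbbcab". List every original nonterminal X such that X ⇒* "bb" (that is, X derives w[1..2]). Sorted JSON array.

Convert to CNF:
  S -> B S | S X5 | T0 A | b
  A -> B X3 | T1 T2 | T2 T0
  B -> T2 T0 | T2 X4 | b
  T0 -> b
  T1 -> a
  T2 -> c
  X3 -> T0 B
  X4 -> T1 T0
  X5 -> T1 S

CYK fill — only the sub-triangle for w[1..2]:
  cell(1,1) b: {B,S,T0}  orig:{B,S}
  cell(2,2) b: {B,S,T0}  orig:{B,S}
  cell(1,2) bb: {S,X3}  orig:{S}

Original NTs in T[1,2] deriving "bb": ["S"]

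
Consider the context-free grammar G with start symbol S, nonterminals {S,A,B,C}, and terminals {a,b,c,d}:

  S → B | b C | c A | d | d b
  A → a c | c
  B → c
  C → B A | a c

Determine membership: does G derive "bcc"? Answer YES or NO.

CNF form of G:
  S -> T1 A | T2 C | T3 T2 | c | d
  A -> T0 T1 | c
  B -> c
  C -> B A | T0 T1
  T0 -> a
  T1 -> c
  T2 -> b
  T3 -> d

CYK table (by increasing span):
  cell(0,0) b: {T2}  orig:{}
  cell(1,1) c: {A,B,S,T1}  orig:{A,B,S}
  cell(2,2) c: {A,B,S,T1}  orig:{A,B,S}
  cell(0,1) bc: ∅
  cell(1,2) cc: {C,S}
  cell(0,2) bcc: {S}

S ∈ T[0,2] ⇒ YES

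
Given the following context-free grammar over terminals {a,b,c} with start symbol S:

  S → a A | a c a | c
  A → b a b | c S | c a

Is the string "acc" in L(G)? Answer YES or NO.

Convert to CNF:
  S -> T1 A | T1 X4 | c
  A -> T0 X3 | T2 S | T2 T1
  T0 -> b
  T1 -> a
  T2 -> c
  X3 -> T1 T0
  X4 -> T2 T1

CYK fill:
  T[0,0] 'a' = {T1}  orig:{}
  T[1,1] 'c' = {S,T2}  orig:{S}
  T[2,2] 'c' = {S,T2}  orig:{S}
  T[0,1] 'ac' = ∅
  T[1,2] 'cc' = {A}
  T[0,2] 'acc' = {S}

S ∈ T[0,2] ⇒ YES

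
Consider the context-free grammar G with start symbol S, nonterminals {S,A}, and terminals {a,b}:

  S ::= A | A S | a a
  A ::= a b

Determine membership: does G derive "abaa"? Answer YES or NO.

Convert to CNF:
  S -> A S | T0 T0 | T0 T1
  A -> T0 T1
  T0 -> a
  T1 -> b

Fill CYK table bottom-up:
  T[0,0] 'a' = {T0}  orig:{}
  T[1,1] 'b' = {T1}  orig:{}
  T[2,2] 'a' = {T0}  orig:{}
  T[3,3] 'a' = {T0}  orig:{}
  T[0,1] 'ab' = {A,S}
  T[1,2] 'ba' = ∅
  T[2,3] 'aa' = {S}
  T[0,2] 'aba' = ∅
  T[1,3] 'baa' = ∅
  T[0,3] 'abaa' = {S}

S ∈ T[0,3] ⇒ YES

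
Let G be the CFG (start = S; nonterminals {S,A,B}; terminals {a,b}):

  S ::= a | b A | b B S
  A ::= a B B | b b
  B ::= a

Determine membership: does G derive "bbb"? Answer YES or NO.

CNF form of G:
  S -> T1 A | T1 X3 | a
  A -> T0 X2 | T1 T1
  B -> a
  T0 -> a
  T1 -> b
  X2 -> B B
  X3 -> B S

Fill CYK table bottom-up:
  cell(0,0) b: {T1}  orig:{}
  cell(1,1) b: {T1}  orig:{}
  cell(2,2) b: {T1}  orig:{}
  cell(0,1) bb: {A}
  cell(1,2) bb: {A}
  cell(0,2) bbb: {S}

S ∈ T[0,2] ⇒ YES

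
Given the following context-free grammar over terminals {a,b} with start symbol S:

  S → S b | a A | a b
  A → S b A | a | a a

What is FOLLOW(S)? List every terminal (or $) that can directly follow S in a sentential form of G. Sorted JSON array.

FIRST sets, iterate to fixpoint:
pass 1:
  A via A→a: +{a}
  S via S→a A: +{a}
  FIRST(S)={a}  FIRST(A)={a}
pass 2: — fixpoint
  FIRST(S)={a}  FIRST(A)={a}

Compute FOLLOW by fixpoint:
FOLLOW(S) := {$}
[1]
  A→S b A: FOLLOW(S) ⊇ FIRST(b) = {b}; new: +{b}
  S→a A: FOLLOW(A) ⊇ FOLLOW(S) ⊇ {$,b}; new: +{$,b}
  S: {$,b}  A: {$,b}
[2] (stable)
  S: {$,b}  A: {$,b}

FOLLOW(S) = ["$", "b"]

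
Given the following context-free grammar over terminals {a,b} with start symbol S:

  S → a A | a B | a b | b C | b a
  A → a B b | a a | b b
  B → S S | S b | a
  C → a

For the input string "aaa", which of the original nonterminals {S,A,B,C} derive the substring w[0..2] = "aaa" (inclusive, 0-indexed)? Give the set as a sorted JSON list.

Convert to CNF:
  S -> T0 A | T0 B | T0 T1 | T1 C | T1 T0
  A -> T0 T0 | T0 X2 | T1 T1
  B -> S S | S T1 | a
  C -> a
  T0 -> a
  T1 -> b
  X2 -> B T1

CYK table (by increasing span) (cells [i..j] with 0 ≤ i ≤ j ≤ 2 only):
  T[0,0] 'a' = {B,C,T0}  orig:{B,C}
  T[1,1] 'a' = {B,C,T0}  orig:{B,C}
  T[2,2] 'a' = {B,C,T0}  orig:{B,C}
  T[0,1] 'aa' = {A,S}
  T[1,2] 'aa' = {A,S}
  T[0,2] 'aaa' = {S}

Original NTs in T[0,2] deriving "aaa": ["S"]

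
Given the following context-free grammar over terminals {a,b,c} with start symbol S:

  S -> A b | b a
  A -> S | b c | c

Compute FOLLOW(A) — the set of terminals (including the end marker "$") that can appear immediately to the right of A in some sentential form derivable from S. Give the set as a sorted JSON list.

Compute FIRST by fixpoint:
[1]
  A via A→b c: +{b}
  A via A→c: +{c}
  S via S→A b: +{b,c}
  FIRST[S]={b,c}  FIRST[A]={b,c}
[2] — fixpoint
  FIRST[S]={b,c}  FIRST[A]={b,c}

FOLLOW sets:
FOLLOW(S) := {$}
round 1:
  S→A b: FOLLOW(A) ⊇ FIRST(b) = {b}; new: +{b}
  FOLLOW(S)={$}  FOLLOW(A)={b}
round 2:
  A→S: FOLLOW(S) ⊇ FOLLOW(A) ⊇ {b}; new: +{b}
  FOLLOW(S)={$,b}  FOLLOW(A)={b}
round 3: — fixpoint
  FOLLOW(S)={$,b}  FOLLOW(A)={b}

FOLLOW(A) = ["b"]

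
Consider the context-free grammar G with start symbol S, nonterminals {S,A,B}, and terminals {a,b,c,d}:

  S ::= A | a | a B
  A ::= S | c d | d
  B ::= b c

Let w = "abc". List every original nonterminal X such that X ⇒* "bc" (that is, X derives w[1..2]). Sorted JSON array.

Convert to CNF:
  S -> T0 B | T1 T2 | a | d
  A -> T0 B | T1 T2 | a | d
  B -> T3 T1
  T0 -> a
  T1 -> c
  T2 -> d
  T3 -> b

Fill CYK table bottom-up (cells [i..j] with 1 ≤ i ≤ j ≤ 2 only):
  cell(1,1) b: {T3}  orig:{}
  cell(2,2) c: {T1}  orig:{}
  cell(1,2) bc: {B}

Original NTs in T[1,2] deriving "bc": ["B"]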